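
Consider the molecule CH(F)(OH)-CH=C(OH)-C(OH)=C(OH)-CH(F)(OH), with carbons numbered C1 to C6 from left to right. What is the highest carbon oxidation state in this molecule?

Tallying each carbon's bonds:
C1: 1C, 1H, 1O, 1F → 0 − 1 + 1 + 1 = +1
C2: 3C, 1H → 0 − 1 = -1
C3: 3C, 1O → 0 + 1 = +1
C4: 3C, 1O → 0 + 1 = +1
C5: 3C, 1O → 0 + 1 = +1
C6: 1C, 1H, 1O, 1F → 0 − 1 + 1 + 1 = +1
The highest value is +1.

+1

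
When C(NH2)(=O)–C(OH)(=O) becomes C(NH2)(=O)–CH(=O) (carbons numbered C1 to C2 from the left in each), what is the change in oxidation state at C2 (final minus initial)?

-2

Before: C2 has 1 bond to C, 3 bonds to O → oxidation state +3.
After: C2 has 1 bond to C, 1 bond to H, 2 bonds to O → oxidation state +1.
Δ = +1 − (+3) = -2, so this is a reduction at C2.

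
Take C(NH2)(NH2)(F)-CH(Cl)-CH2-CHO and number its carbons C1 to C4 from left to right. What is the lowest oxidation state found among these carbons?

Tallying each carbon's bonds:
C1: 1C, 2N, 1F → 0 + 2 + 1 = +3
C2: 2C, 1H, 1Cl → 0 − 1 + 1 = 0
C3: 2C, 2H → 0 − 2 = -2
C4: 1C, 1H, 2O → 0 − 1 + 2 = +1
The lowest value is -2.

-2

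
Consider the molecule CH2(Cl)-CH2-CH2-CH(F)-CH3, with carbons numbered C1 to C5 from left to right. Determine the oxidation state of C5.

-3

Count +1 for every bond to an atom more electronegative than carbon and −1 for every bond to one less electronegative; C–C bonds are 0.
C5 has one bond to C (0), one bond to H (-1), one bond to H (-1), one bond to H (-1).
Oxidation state = 0 − 1 − 1 − 1 = -3.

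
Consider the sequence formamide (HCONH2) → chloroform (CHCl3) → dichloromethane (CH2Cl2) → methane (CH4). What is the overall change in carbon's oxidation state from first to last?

-6

Carbon oxidation states along the series — formamide: +2, chloroform: +2, dichloromethane: 0, methane: -4.
Net change = -4 − (+2) = -6.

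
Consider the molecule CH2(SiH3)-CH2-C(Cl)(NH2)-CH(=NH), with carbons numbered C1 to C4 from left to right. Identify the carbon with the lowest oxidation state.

Each bond to a more electronegative atom (O, N, halogen) counts +1, each bond to a less electronegative atom (H, metal, B, Si) counts −1, and each C–C bond counts 0. Tallying each carbon:
C1: 1C, 2H, 1Si → 0 − 2 − 1 = -3
C2: 2C, 2H → 0 − 2 = -2
C3: 2C, 1N, 1Cl → 0 + 1 + 1 = +2
C4: 1C, 1H, 2N → 0 − 1 + 2 = +1
The most reduced carbon is C1 at -3.

C1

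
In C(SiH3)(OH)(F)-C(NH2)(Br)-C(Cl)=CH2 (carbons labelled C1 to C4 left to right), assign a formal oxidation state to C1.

+1

Each bond to a more electronegative atom (O, N, halogen) counts +1, each bond to a less electronegative atom (H, metal, B, Si) counts −1, and each C–C bond counts 0.
C1 has one bond to C (0), one bond to Si (-1), one bond to O (+1), one bond to F (+1).
Oxidation state = 0 − 1 + 1 + 1 = +1.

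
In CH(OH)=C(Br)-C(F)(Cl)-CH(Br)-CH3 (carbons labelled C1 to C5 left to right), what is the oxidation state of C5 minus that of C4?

-3

C5: 1C, 3H → 0 − 3 = -3
C4: 2C, 1H, 1Br → 0 − 1 + 1 = 0
Difference: -3 − (0) = -3.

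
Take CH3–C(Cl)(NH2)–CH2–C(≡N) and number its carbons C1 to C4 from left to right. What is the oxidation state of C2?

C2 has one bond to C (0), one bond to C (0), one bond to Cl (+1), one bond to N (+1).
Oxidation state = 0 + 0 + 1 + 1 = +2.

+2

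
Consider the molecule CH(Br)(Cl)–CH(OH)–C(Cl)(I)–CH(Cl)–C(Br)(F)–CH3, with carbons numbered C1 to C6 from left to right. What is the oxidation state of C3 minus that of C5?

C3: 2C, 1Cl, 1I → 0 + 1 + 1 = +2
C5: 2C, 1F, 1Br → 0 + 1 + 1 = +2
Difference: +2 − (+2) = 0.

0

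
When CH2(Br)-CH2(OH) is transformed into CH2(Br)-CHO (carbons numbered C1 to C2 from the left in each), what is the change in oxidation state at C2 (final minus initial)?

Before: C2 has 1 bond to C, 2 bonds to H, 1 bond to O → oxidation state -1.
After: C2 has 1 bond to C, 1 bond to H, 2 bonds to O → oxidation state +1.
Δ = +1 − (-1) = +2, so this is an oxidation at C2.

+2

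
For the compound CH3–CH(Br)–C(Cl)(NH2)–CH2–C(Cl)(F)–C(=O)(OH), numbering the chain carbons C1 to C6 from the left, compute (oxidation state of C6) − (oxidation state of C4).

C6: 1C, 3O → 0 + 3 = +3
C4: 2C, 2H → 0 − 2 = -2
Difference: +3 − (-2) = +5.

+5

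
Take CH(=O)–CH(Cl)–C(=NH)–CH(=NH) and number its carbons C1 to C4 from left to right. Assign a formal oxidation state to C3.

Assign +1 per bond to O/N/halogen, −1 per bond to H or an electropositive element, and 0 per bond to carbon.
C3 has one bond to C (0), one bond to C (0), a double bond to N (2×+1 = +2).
Oxidation state = 0 + 0 + 2 = +2.

+2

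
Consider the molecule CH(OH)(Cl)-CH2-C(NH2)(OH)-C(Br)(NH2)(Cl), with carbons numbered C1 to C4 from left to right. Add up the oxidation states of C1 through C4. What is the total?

+4

Tallying each carbon's bonds:
C1: 1C, 1H, 1O, 1Cl → 0 − 1 + 1 + 1 = +1
C2: 2C, 2H → 0 − 2 = -2
C3: 2C, 1O, 1N → 0 + 1 + 1 = +2
C4: 1C, 1N, 1Cl, 1Br → 0 + 1 + 1 + 1 = +3
Sum = +1 − 2 + 2 + 3 = +4.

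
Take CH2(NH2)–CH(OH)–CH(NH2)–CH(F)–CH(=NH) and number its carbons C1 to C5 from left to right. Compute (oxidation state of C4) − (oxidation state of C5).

-1

C4: 2C, 1H, 1F → 0 − 1 + 1 = 0
C5: 1C, 1H, 2N → 0 − 1 + 2 = +1
Difference: 0 − (+1) = -1.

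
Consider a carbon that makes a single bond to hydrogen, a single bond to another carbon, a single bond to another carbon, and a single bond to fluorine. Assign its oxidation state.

0

Assign +1 per bond to O/N/halogen, −1 per bond to H or an electropositive element, and 0 per bond to carbon.
The carbon has one bond to C (0), one bond to C (0), one bond to F (+1), one bond to H (-1).
Oxidation state = 0 + 0 + 1 − 1 = 0.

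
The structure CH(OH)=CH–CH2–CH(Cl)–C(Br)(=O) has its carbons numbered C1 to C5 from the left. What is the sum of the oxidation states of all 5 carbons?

0

Tallying each carbon's bonds:
C1: 2C, 1H, 1O → 0 − 1 + 1 = 0
C2: 3C, 1H → 0 − 1 = -1
C3: 2C, 2H → 0 − 2 = -2
C4: 2C, 1H, 1Cl → 0 − 1 + 1 = 0
C5: 1C, 2O, 1Br → 0 + 2 + 1 = +3
Sum = 0 − 1 − 2 + 0 + 3 = 0.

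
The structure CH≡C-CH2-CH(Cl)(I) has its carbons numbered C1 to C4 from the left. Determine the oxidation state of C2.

C2 has a triple bond to C (3×0 = 0), one bond to C (0).
Oxidation state = 0 + 0 = 0.

0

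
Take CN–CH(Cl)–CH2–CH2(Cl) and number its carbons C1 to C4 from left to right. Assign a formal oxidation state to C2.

0

C2 has one bond to C (0), one bond to C (0), one bond to Cl (+1), one bond to H (-1).
Oxidation state = 0 + 0 + 1 − 1 = 0.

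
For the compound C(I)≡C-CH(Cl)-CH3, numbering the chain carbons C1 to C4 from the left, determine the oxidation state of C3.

0

Bonds to more-electronegative neighbours contribute +1 each, bonds to H or metals contribute −1 each, and C–C bonds contribute 0.
C3 has one bond to C (0), one bond to C (0), one bond to Cl (+1), one bond to H (-1).
Oxidation state = 0 + 0 + 1 − 1 = 0.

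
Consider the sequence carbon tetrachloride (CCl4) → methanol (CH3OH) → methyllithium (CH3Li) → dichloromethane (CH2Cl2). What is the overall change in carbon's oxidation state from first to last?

Carbon oxidation states along the series — carbon tetrachloride: +4, methanol: -2, methyllithium: -4, dichloromethane: 0.
Net change = 0 − (+4) = -4.

-4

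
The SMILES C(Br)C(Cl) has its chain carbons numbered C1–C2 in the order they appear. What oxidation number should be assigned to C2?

Assign +1 per bond to O/N/halogen, −1 per bond to H or an electropositive element, and 0 per bond to carbon.
C2 has one bond to C (0), one bond to Cl (+1), one bond to H (-1), one bond to H (-1).
Oxidation state = 0 + 1 − 1 − 1 = -1.

-1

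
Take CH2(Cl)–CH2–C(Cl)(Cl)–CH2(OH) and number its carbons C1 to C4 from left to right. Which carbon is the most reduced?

Tallying each carbon's bonds:
C1: 1C, 2H, 1Cl → 0 − 2 + 1 = -1
C2: 2C, 2H → 0 − 2 = -2
C3: 2C, 2Cl → 0 + 2 = +2
C4: 1C, 2H, 1O → 0 − 2 + 1 = -1
The most reduced carbon is C2 at -2.

C2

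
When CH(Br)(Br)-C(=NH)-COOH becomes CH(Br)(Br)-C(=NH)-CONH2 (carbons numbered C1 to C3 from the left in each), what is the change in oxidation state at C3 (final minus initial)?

Before: C3 has 1 bond to C, 3 bonds to O → oxidation state +3.
After: C3 has 1 bond to C, 2 bonds to O, 1 bond to N → oxidation state +3.
Δ = +3 − (+3) = 0, so no net redox change at C3.

0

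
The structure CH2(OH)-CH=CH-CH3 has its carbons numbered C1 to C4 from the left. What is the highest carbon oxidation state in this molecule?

Tallying each carbon's bonds:
C1: 1C, 2H, 1O → 0 − 2 + 1 = -1
C2: 3C, 1H → 0 − 1 = -1
C3: 3C, 1H → 0 − 1 = -1
C4: 1C, 3H → 0 − 3 = -3
The highest value is -1.

-1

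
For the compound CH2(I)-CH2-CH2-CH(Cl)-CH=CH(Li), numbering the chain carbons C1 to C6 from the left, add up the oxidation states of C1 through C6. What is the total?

-8

Each bond to a more electronegative atom (O, N, halogen) counts +1, each bond to a less electronegative atom (H, metal, B, Si) counts −1, and each C–C bond counts 0. Tallying each carbon:
C1: 1C, 2H, 1I → 0 − 2 + 1 = -1
C2: 2C, 2H → 0 − 2 = -2
C3: 2C, 2H → 0 − 2 = -2
C4: 2C, 1H, 1Cl → 0 − 1 + 1 = 0
C5: 3C, 1H → 0 − 1 = -1
C6: 2C, 1H, 1Li → 0 − 1 − 1 = -2
Sum = -1 − 2 − 2 + 0 − 1 − 2 = -8.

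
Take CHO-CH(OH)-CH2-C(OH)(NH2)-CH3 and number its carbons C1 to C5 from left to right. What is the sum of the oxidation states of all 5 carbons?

Assign +1 per bond to O/N/halogen, −1 per bond to H or an electropositive element, and 0 per bond to carbon. Tallying each carbon:
C1: 1C, 1H, 2O → 0 − 1 + 2 = +1
C2: 2C, 1H, 1O → 0 − 1 + 1 = 0
C3: 2C, 2H → 0 − 2 = -2
C4: 2C, 1O, 1N → 0 + 1 + 1 = +2
C5: 1C, 3H → 0 − 3 = -3
Sum = +1 + 0 − 2 + 2 − 3 = -2.

-2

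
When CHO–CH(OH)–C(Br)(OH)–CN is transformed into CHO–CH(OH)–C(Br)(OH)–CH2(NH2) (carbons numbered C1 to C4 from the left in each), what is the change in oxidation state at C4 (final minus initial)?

Before: C4 has 1 bond to C, 3 bonds to N → oxidation state +3.
After: C4 has 1 bond to C, 2 bonds to H, 1 bond to N → oxidation state -1.
Δ = -1 − (+3) = -4, so this is a reduction at C4.

-4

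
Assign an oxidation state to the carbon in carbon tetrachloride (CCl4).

+4

Each bond to a more electronegative atom (O, N, halogen) counts +1, each bond to a less electronegative atom (H, metal, B, Si) counts −1, and each C–C bond counts 0.
The carbon has one bond to Cl (+1), one bond to Cl (+1), one bond to Cl (+1), one bond to Cl (+1).
Oxidation state = +1 + 1 + 1 + 1 = +4.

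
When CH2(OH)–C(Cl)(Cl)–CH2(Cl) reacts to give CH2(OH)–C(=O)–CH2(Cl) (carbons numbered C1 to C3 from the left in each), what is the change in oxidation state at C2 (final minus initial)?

Before: C2 has 2 bonds to C, 2 bonds to Cl → oxidation state +2.
After: C2 has 2 bonds to C, 2 bonds to O → oxidation state +2.
Δ = +2 − (+2) = 0, so no net redox change at C2.

0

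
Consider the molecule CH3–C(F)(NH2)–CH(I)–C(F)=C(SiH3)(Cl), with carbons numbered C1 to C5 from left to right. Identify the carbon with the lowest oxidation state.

Assign +1 per bond to O/N/halogen, −1 per bond to H or an electropositive element, and 0 per bond to carbon. Tallying each carbon:
C1: 1C, 3H → 0 − 3 = -3
C2: 2C, 1N, 1F → 0 + 1 + 1 = +2
C3: 2C, 1H, 1I → 0 − 1 + 1 = 0
C4: 3C, 1F → 0 + 1 = +1
C5: 2C, 1Cl, 1Si → 0 + 1 − 1 = 0
The most reduced carbon is C1 at -3.

C1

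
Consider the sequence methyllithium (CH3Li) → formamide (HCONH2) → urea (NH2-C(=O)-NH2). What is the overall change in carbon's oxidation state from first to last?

Carbon oxidation states along the series — methyllithium: -4, formamide: +2, urea: +4.
Net change = +4 − (-4) = +8.

+8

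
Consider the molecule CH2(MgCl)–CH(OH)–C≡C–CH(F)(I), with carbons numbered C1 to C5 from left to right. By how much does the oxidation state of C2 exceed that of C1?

+3

C2: 2C, 1H, 1O → 0 − 1 + 1 = 0
C1: 1C, 2H, 1Mg → 0 − 2 − 1 = -3
Difference: 0 − (-3) = +3.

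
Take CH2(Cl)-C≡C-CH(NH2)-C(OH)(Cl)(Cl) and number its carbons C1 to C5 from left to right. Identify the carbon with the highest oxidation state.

Tallying each carbon's bonds:
C1: 1C, 2H, 1Cl → 0 − 2 + 1 = -1
C2: 4C → 0 = 0
C3: 4C → 0 = 0
C4: 2C, 1H, 1N → 0 − 1 + 1 = 0
C5: 1C, 1O, 2Cl → 0 + 1 + 2 = +3
The most oxidised carbon is C5 at +3.

C5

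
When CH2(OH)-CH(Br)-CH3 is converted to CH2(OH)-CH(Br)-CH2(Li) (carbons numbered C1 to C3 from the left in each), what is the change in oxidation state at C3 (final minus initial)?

0

Before: C3 has 1 bond to C, 3 bonds to H → oxidation state -3.
After: C3 has 1 bond to C, 2 bonds to H, 1 bond to Li → oxidation state -3.
Δ = -3 − (-3) = 0, so no net redox change at C3.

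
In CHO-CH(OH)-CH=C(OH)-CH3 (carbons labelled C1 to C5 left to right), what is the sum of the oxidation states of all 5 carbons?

Tallying each carbon's bonds:
C1: 1C, 1H, 2O → 0 − 1 + 2 = +1
C2: 2C, 1H, 1O → 0 − 1 + 1 = 0
C3: 3C, 1H → 0 − 1 = -1
C4: 3C, 1O → 0 + 1 = +1
C5: 1C, 3H → 0 − 3 = -3
Sum = +1 + 0 − 1 + 1 − 3 = -2.

-2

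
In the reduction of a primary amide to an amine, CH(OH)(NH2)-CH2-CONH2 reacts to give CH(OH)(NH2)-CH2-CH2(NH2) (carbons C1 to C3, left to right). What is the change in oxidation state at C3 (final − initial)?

Before: C3 has 1 bond to C, 2 bonds to O, 1 bond to N → oxidation state +3.
After: C3 has 1 bond to C, 2 bonds to H, 1 bond to N → oxidation state -1.
Δ = -1 − (+3) = -4, so this is a reduction at C3.

-4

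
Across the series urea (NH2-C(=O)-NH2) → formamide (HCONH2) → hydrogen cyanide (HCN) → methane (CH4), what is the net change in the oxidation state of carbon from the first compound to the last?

Carbon oxidation states along the series — urea: +4, formamide: +2, hydrogen cyanide: +2, methane: -4.
Net change = -4 − (+4) = -8.

-8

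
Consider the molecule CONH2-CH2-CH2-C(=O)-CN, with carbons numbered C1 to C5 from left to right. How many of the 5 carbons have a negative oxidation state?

Assign +1 per bond to O/N/halogen, −1 per bond to H or an electropositive element, and 0 per bond to carbon. Tallying each carbon:
C1: 1C, 2O, 1N → 0 + 2 + 1 = +3
C2: 2C, 2H → 0 − 2 = -2
C3: 2C, 2H → 0 − 2 = -2
C4: 2C, 2O → 0 + 2 = +2
C5: 1C, 3N → 0 + 3 = +3
2 carbons (C2, C3) meet the condition.

2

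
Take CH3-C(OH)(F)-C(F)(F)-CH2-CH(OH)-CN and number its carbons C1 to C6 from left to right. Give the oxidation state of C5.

Count +1 for every bond to an atom more electronegative than carbon and −1 for every bond to one less electronegative; C–C bonds are 0.
C5 has one bond to C (0), one bond to C (0), one bond to O (+1), one bond to H (-1).
Oxidation state = 0 + 0 + 1 − 1 = 0.

0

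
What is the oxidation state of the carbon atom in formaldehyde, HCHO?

0

The carbon has one bond to H (-1), one bond to H (-1), a double bond to O (2×+1 = +2).
Oxidation state = -1 − 1 + 2 = 0.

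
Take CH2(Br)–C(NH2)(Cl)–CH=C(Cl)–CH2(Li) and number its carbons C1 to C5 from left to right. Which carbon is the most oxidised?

Tallying each carbon's bonds:
C1: 1C, 2H, 1Br → 0 − 2 + 1 = -1
C2: 2C, 1N, 1Cl → 0 + 1 + 1 = +2
C3: 3C, 1H → 0 − 1 = -1
C4: 3C, 1Cl → 0 + 1 = +1
C5: 1C, 2H, 1Li → 0 − 2 − 1 = -3
The most oxidised carbon is C2 at +2.

C2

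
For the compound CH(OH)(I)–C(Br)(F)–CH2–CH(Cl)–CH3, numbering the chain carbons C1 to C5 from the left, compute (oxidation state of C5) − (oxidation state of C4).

-3

C5: 1C, 3H → 0 − 3 = -3
C4: 2C, 1H, 1Cl → 0 − 1 + 1 = 0
Difference: -3 − (0) = -3.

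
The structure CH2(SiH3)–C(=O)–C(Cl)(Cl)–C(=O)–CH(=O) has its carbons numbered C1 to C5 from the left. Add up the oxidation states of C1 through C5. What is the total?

Tallying each carbon's bonds:
C1: 1C, 2H, 1Si → 0 − 2 − 1 = -3
C2: 2C, 2O → 0 + 2 = +2
C3: 2C, 2Cl → 0 + 2 = +2
C4: 2C, 2O → 0 + 2 = +2
C5: 1C, 1H, 2O → 0 − 1 + 2 = +1
Sum = -3 + 2 + 2 + 2 + 1 = +4.

+4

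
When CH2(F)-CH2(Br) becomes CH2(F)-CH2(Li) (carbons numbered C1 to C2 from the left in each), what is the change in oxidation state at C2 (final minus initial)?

-2

Before: C2 has 1 bond to C, 2 bonds to H, 1 bond to Br → oxidation state -1.
After: C2 has 1 bond to C, 2 bonds to H, 1 bond to Li → oxidation state -3.
Δ = -3 − (-1) = -2, so this is a reduction at C2.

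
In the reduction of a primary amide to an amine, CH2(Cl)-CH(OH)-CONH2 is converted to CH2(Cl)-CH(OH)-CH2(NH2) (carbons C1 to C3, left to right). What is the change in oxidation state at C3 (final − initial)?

-4

Before: C3 has 1 bond to C, 2 bonds to O, 1 bond to N → oxidation state +3.
After: C3 has 1 bond to C, 2 bonds to H, 1 bond to N → oxidation state -1.
Δ = -1 − (+3) = -4, so this is a reduction at C3.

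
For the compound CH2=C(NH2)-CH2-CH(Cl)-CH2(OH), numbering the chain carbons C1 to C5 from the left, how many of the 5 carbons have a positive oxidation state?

Tallying each carbon's bonds:
C1: 2C, 2H → 0 − 2 = -2
C2: 3C, 1N → 0 + 1 = +1
C3: 2C, 2H → 0 − 2 = -2
C4: 2C, 1H, 1Cl → 0 − 1 + 1 = 0
C5: 1C, 2H, 1O → 0 − 2 + 1 = -1
1 carbon (C2) meets the condition.

1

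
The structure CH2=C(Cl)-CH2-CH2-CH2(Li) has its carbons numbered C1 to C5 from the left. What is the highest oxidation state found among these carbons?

+1

Tallying each carbon's bonds:
C1: 2C, 2H → 0 − 2 = -2
C2: 3C, 1Cl → 0 + 1 = +1
C3: 2C, 2H → 0 − 2 = -2
C4: 2C, 2H → 0 − 2 = -2
C5: 1C, 2H, 1Li → 0 − 2 − 1 = -3
The highest value is +1.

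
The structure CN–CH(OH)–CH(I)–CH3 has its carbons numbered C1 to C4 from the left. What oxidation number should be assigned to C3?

C3 has one bond to C (0), one bond to C (0), one bond to H (-1), one bond to I (+1).
Oxidation state = 0 + 0 − 1 + 1 = 0.

0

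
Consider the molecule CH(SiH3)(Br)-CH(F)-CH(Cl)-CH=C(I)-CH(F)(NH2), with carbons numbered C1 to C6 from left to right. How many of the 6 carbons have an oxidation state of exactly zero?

2

Tallying each carbon's bonds:
C1: 1C, 1H, 1Br, 1Si → 0 − 1 + 1 − 1 = -1
C2: 2C, 1H, 1F → 0 − 1 + 1 = 0
C3: 2C, 1H, 1Cl → 0 − 1 + 1 = 0
C4: 3C, 1H → 0 − 1 = -1
C5: 3C, 1I → 0 + 1 = +1
C6: 1C, 1H, 1N, 1F → 0 − 1 + 1 + 1 = +1
2 carbons (C2, C3) meet the condition.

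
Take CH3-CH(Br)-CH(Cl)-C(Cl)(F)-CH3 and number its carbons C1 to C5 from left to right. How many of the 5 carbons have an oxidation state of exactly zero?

2

Tallying each carbon's bonds:
C1: 1C, 3H → 0 − 3 = -3
C2: 2C, 1H, 1Br → 0 − 1 + 1 = 0
C3: 2C, 1H, 1Cl → 0 − 1 + 1 = 0
C4: 2C, 1F, 1Cl → 0 + 1 + 1 = +2
C5: 1C, 3H → 0 − 3 = -3
2 carbons (C2, C3) meet the condition.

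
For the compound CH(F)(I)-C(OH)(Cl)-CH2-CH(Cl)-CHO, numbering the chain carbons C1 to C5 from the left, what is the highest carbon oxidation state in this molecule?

+2

Tallying each carbon's bonds:
C1: 1C, 1H, 1F, 1I → 0 − 1 + 1 + 1 = +1
C2: 2C, 1O, 1Cl → 0 + 1 + 1 = +2
C3: 2C, 2H → 0 − 2 = -2
C4: 2C, 1H, 1Cl → 0 − 1 + 1 = 0
C5: 1C, 1H, 2O → 0 − 1 + 2 = +1
The highest value is +2.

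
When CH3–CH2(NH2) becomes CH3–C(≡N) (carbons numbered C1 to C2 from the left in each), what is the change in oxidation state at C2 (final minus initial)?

Before: C2 has 1 bond to C, 2 bonds to H, 1 bond to N → oxidation state -1.
After: C2 has 1 bond to C, 3 bonds to N → oxidation state +3.
Δ = +3 − (-1) = +4, so this is an oxidation at C2.

+4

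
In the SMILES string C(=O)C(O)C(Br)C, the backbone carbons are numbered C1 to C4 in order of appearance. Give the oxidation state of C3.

Assign +1 per bond to O/N/halogen, −1 per bond to H or an electropositive element, and 0 per bond to carbon.
C3 has one bond to C (0), one bond to C (0), one bond to H (-1), one bond to Br (+1).
Oxidation state = 0 + 0 − 1 + 1 = 0.

0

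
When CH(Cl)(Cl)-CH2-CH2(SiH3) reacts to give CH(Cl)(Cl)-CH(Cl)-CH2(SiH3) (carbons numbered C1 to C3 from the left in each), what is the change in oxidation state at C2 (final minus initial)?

+2

Before: C2 has 2 bonds to C, 2 bonds to H → oxidation state -2.
After: C2 has 2 bonds to C, 1 bond to H, 1 bond to Cl → oxidation state 0.
Δ = 0 − (-2) = +2, so this is an oxidation at C2.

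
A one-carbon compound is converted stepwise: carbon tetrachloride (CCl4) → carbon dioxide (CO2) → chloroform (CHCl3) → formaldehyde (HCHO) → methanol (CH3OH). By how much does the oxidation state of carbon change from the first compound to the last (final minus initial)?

-6

Carbon oxidation states along the series — carbon tetrachloride: +4, carbon dioxide: +4, chloroform: +2, formaldehyde: 0, methanol: -2.
Net change = -2 − (+4) = -6.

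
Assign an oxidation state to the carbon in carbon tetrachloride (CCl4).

+4

The carbon has one bond to Cl (+1), one bond to Cl (+1), one bond to Cl (+1), one bond to Cl (+1).
Oxidation state = +1 + 1 + 1 + 1 = +4.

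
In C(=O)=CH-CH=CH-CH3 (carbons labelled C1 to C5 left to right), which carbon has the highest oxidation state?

Assign +1 per bond to O/N/halogen, −1 per bond to H or an electropositive element, and 0 per bond to carbon. Tallying each carbon:
C1: 2C, 2O → 0 + 2 = +2
C2: 3C, 1H → 0 − 1 = -1
C3: 3C, 1H → 0 − 1 = -1
C4: 3C, 1H → 0 − 1 = -1
C5: 1C, 3H → 0 − 3 = -3
The most oxidised carbon is C1 at +2.

C1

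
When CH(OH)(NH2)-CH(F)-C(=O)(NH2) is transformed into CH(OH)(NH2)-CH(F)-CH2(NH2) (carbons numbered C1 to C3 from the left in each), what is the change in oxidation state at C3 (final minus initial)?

-4

Before: C3 has 1 bond to C, 2 bonds to O, 1 bond to N → oxidation state +3.
After: C3 has 1 bond to C, 2 bonds to H, 1 bond to N → oxidation state -1.
Δ = -1 − (+3) = -4, so this is a reduction at C3.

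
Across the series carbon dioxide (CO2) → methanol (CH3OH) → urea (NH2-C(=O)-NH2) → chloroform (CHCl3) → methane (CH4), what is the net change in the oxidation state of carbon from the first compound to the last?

-8

Carbon oxidation states along the series — carbon dioxide: +4, methanol: -2, urea: +4, chloroform: +2, methane: -4.
Net change = -4 − (+4) = -8.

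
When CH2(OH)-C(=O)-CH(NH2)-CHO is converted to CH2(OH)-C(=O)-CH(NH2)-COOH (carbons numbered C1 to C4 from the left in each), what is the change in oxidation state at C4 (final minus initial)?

+2

Before: C4 has 1 bond to C, 1 bond to H, 2 bonds to O → oxidation state +1.
After: C4 has 1 bond to C, 3 bonds to O → oxidation state +3.
Δ = +3 − (+1) = +2, so this is an oxidation at C4.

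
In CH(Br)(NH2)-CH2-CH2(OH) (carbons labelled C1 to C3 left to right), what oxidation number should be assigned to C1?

C1 has one bond to C (0), one bond to Br (+1), one bond to H (-1), one bond to N (+1).
Oxidation state = 0 + 1 − 1 + 1 = +1.

+1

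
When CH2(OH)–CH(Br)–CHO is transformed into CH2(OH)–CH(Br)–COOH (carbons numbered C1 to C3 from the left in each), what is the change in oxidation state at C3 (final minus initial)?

Before: C3 has 1 bond to C, 1 bond to H, 2 bonds to O → oxidation state +1.
After: C3 has 1 bond to C, 3 bonds to O → oxidation state +3.
Δ = +3 − (+1) = +2, so this is an oxidation at C3.

+2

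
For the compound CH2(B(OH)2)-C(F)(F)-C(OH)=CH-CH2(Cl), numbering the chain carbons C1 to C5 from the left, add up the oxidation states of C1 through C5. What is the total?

Each bond to a more electronegative atom (O, N, halogen) counts +1, each bond to a less electronegative atom (H, metal, B, Si) counts −1, and each C–C bond counts 0. Tallying each carbon:
C1: 1C, 2H, 1B → 0 − 2 − 1 = -3
C2: 2C, 2F → 0 + 2 = +2
C3: 3C, 1O → 0 + 1 = +1
C4: 3C, 1H → 0 − 1 = -1
C5: 1C, 2H, 1Cl → 0 − 2 + 1 = -1
Sum = -3 + 2 + 1 − 1 − 1 = -2.

-2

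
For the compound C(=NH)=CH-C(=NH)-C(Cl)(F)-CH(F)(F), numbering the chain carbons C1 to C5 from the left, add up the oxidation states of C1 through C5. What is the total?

+6

Tallying each carbon's bonds:
C1: 2C, 2N → 0 + 2 = +2
C2: 3C, 1H → 0 − 1 = -1
C3: 2C, 2N → 0 + 2 = +2
C4: 2C, 1F, 1Cl → 0 + 1 + 1 = +2
C5: 1C, 1H, 2F → 0 − 1 + 2 = +1
Sum = +2 − 1 + 2 + 2 + 1 = +6.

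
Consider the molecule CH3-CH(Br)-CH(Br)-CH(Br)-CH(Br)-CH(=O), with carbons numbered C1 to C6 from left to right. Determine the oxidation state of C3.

C3 has one bond to C (0), one bond to C (0), one bond to H (-1), one bond to Br (+1).
Oxidation state = 0 + 0 − 1 + 1 = 0.

0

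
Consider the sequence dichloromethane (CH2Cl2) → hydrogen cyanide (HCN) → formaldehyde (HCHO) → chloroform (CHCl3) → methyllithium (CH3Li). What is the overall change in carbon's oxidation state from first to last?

-4

Carbon oxidation states along the series — dichloromethane: 0, hydrogen cyanide: +2, formaldehyde: 0, chloroform: +2, methyllithium: -4.
Net change = -4 − (0) = -4.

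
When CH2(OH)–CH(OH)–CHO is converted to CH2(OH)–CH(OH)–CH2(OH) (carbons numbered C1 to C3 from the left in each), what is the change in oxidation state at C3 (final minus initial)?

-2

Before: C3 has 1 bond to C, 1 bond to H, 2 bonds to O → oxidation state +1.
After: C3 has 1 bond to C, 2 bonds to H, 1 bond to O → oxidation state -1.
Δ = -1 − (+1) = -2, so this is a reduction at C3.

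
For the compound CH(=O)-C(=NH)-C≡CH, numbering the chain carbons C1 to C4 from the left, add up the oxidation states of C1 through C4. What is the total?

+2

Each bond to a more electronegative atom (O, N, halogen) counts +1, each bond to a less electronegative atom (H, metal, B, Si) counts −1, and each C–C bond counts 0. Tallying each carbon:
C1: 1C, 1H, 2O → 0 − 1 + 2 = +1
C2: 2C, 2N → 0 + 2 = +2
C3: 4C → 0 = 0
C4: 3C, 1H → 0 − 1 = -1
Sum = +1 + 2 + 0 − 1 = +2.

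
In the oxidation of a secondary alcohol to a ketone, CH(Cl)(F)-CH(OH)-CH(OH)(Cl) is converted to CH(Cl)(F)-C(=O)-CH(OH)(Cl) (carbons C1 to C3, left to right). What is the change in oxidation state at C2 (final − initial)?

+2

Before: C2 has 2 bonds to C, 1 bond to H, 1 bond to O → oxidation state 0.
After: C2 has 2 bonds to C, 2 bonds to O → oxidation state +2.
Δ = +2 − (0) = +2, so this is an oxidation at C2.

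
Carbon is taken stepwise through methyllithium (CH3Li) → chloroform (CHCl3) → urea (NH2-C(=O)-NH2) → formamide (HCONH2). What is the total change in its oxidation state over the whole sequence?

+6

Carbon oxidation states along the series — methyllithium: -4, chloroform: +2, urea: +4, formamide: +2.
Net change = +2 − (-4) = +6.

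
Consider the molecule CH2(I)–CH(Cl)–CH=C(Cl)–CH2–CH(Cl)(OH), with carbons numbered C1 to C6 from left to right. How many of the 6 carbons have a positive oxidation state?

Tallying each carbon's bonds:
C1: 1C, 2H, 1I → 0 − 2 + 1 = -1
C2: 2C, 1H, 1Cl → 0 − 1 + 1 = 0
C3: 3C, 1H → 0 − 1 = -1
C4: 3C, 1Cl → 0 + 1 = +1
C5: 2C, 2H → 0 − 2 = -2
C6: 1C, 1H, 1O, 1Cl → 0 − 1 + 1 + 1 = +1
2 carbons (C4, C6) meet the condition.

2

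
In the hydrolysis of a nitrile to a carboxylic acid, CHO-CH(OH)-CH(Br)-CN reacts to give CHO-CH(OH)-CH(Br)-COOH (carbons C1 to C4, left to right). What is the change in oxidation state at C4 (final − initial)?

Before: C4 has 1 bond to C, 3 bonds to N → oxidation state +3.
After: C4 has 1 bond to C, 3 bonds to O → oxidation state +3.
Δ = +3 − (+3) = 0, so no net redox change at C4.

0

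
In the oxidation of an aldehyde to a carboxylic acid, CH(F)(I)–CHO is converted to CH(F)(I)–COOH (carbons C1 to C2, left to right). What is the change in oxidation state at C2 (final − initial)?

Before: C2 has 1 bond to C, 1 bond to H, 2 bonds to O → oxidation state +1.
After: C2 has 1 bond to C, 3 bonds to O → oxidation state +3.
Δ = +3 − (+1) = +2, so this is an oxidation at C2.

+2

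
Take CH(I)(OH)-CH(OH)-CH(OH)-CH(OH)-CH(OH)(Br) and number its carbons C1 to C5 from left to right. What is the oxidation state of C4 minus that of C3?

C4: 2C, 1H, 1O → 0 − 1 + 1 = 0
C3: 2C, 1H, 1O → 0 − 1 + 1 = 0
Difference: 0 − (0) = 0.

0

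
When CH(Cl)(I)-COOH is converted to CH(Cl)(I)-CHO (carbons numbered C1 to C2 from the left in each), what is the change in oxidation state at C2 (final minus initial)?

Before: C2 has 1 bond to C, 3 bonds to O → oxidation state +3.
After: C2 has 1 bond to C, 1 bond to H, 2 bonds to O → oxidation state +1.
Δ = +1 − (+3) = -2, so this is a reduction at C2.

-2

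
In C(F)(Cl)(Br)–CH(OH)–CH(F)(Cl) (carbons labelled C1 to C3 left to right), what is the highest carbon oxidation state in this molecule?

+3

Tallying each carbon's bonds:
C1: 1C, 1F, 1Cl, 1Br → 0 + 1 + 1 + 1 = +3
C2: 2C, 1H, 1O → 0 − 1 + 1 = 0
C3: 1C, 1H, 1F, 1Cl → 0 − 1 + 1 + 1 = +1
The highest value is +3.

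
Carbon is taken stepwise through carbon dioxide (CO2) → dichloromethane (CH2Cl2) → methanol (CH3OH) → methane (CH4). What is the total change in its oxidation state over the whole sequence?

-8

Carbon oxidation states along the series — carbon dioxide: +4, dichloromethane: 0, methanol: -2, methane: -4.
Net change = -4 − (+4) = -8.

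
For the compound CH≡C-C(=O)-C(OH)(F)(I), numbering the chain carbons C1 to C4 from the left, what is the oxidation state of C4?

C4 has one bond to C (0), one bond to O (+1), one bond to F (+1), one bond to I (+1).
Oxidation state = 0 + 1 + 1 + 1 = +3.

+3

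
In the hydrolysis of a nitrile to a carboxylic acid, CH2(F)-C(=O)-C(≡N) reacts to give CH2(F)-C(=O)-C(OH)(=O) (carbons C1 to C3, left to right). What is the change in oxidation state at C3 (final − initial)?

Before: C3 has 1 bond to C, 3 bonds to N → oxidation state +3.
After: C3 has 1 bond to C, 3 bonds to O → oxidation state +3.
Δ = +3 − (+3) = 0, so no net redox change at C3.

0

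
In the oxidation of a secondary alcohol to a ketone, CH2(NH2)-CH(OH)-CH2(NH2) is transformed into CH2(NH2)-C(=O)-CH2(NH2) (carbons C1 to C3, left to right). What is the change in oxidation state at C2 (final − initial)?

Before: C2 has 2 bonds to C, 1 bond to H, 1 bond to O → oxidation state 0.
After: C2 has 2 bonds to C, 2 bonds to O → oxidation state +2.
Δ = +2 − (0) = +2, so this is an oxidation at C2.

+2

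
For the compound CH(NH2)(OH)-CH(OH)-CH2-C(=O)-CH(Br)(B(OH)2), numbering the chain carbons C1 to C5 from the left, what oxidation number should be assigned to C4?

C4 has one bond to C (0), one bond to C (0), a double bond to O (2×+1 = +2).
Oxidation state = 0 + 0 + 2 = +2.

+2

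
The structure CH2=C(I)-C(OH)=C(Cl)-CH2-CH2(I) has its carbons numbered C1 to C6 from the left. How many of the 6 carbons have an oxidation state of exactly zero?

Count +1 for every bond to an atom more electronegative than carbon and −1 for every bond to one less electronegative; C–C bonds are 0. Tallying each carbon:
C1: 2C, 2H → 0 − 2 = -2
C2: 3C, 1I → 0 + 1 = +1
C3: 3C, 1O → 0 + 1 = +1
C4: 3C, 1Cl → 0 + 1 = +1
C5: 2C, 2H → 0 − 2 = -2
C6: 1C, 2H, 1I → 0 − 2 + 1 = -1
0 carbons meet the condition.

0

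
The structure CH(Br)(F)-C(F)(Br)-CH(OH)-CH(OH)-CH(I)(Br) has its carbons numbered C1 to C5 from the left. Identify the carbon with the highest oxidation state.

C2

Tallying each carbon's bonds:
C1: 1C, 1H, 1F, 1Br → 0 − 1 + 1 + 1 = +1
C2: 2C, 1F, 1Br → 0 + 1 + 1 = +2
C3: 2C, 1H, 1O → 0 − 1 + 1 = 0
C4: 2C, 1H, 1O → 0 − 1 + 1 = 0
C5: 1C, 1H, 1Br, 1I → 0 − 1 + 1 + 1 = +1
The most oxidised carbon is C2 at +2.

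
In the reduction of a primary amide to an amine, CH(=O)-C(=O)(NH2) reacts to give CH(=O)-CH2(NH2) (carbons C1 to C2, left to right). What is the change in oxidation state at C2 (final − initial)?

-4

Before: C2 has 1 bond to C, 2 bonds to O, 1 bond to N → oxidation state +3.
After: C2 has 1 bond to C, 2 bonds to H, 1 bond to N → oxidation state -1.
Δ = -1 − (+3) = -4, so this is a reduction at C2.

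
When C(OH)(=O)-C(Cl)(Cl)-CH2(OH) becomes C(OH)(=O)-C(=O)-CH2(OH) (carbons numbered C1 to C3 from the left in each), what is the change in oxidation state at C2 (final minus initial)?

Before: C2 has 2 bonds to C, 2 bonds to Cl → oxidation state +2.
After: C2 has 2 bonds to C, 2 bonds to O → oxidation state +2.
Δ = +2 − (+2) = 0, so no net redox change at C2.

0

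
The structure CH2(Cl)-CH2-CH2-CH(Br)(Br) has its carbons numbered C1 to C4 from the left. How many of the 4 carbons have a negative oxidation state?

Assign +1 per bond to O/N/halogen, −1 per bond to H or an electropositive element, and 0 per bond to carbon. Tallying each carbon:
C1: 1C, 2H, 1Cl → 0 − 2 + 1 = -1
C2: 2C, 2H → 0 − 2 = -2
C3: 2C, 2H → 0 − 2 = -2
C4: 1C, 1H, 2Br → 0 − 1 + 2 = +1
3 carbons (C1, C2, C3) meet the condition.

3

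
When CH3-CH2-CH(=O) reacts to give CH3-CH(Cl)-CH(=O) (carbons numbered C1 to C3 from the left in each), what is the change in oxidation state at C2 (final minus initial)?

+2

Before: C2 has 2 bonds to C, 2 bonds to H → oxidation state -2.
After: C2 has 2 bonds to C, 1 bond to H, 1 bond to Cl → oxidation state 0.
Δ = 0 − (-2) = +2, so this is an oxidation at C2.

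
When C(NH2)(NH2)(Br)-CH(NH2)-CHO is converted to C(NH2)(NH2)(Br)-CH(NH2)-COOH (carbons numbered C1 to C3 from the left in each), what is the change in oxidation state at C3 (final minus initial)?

+2

Before: C3 has 1 bond to C, 1 bond to H, 2 bonds to O → oxidation state +1.
After: C3 has 1 bond to C, 3 bonds to O → oxidation state +3.
Δ = +3 − (+1) = +2, so this is an oxidation at C3.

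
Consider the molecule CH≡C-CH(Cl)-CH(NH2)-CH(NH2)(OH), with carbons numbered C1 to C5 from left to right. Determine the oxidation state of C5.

+1

Bonds to more-electronegative neighbours contribute +1 each, bonds to H or metals contribute −1 each, and C–C bonds contribute 0.
C5 has one bond to C (0), one bond to H (-1), one bond to N (+1), one bond to O (+1).
Oxidation state = 0 − 1 + 1 + 1 = +1.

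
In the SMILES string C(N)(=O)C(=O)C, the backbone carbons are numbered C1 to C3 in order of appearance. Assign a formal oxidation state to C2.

+2

C2 has one bond to C (0), one bond to C (0), a double bond to O (2×+1 = +2).
Oxidation state = 0 + 0 + 2 = +2.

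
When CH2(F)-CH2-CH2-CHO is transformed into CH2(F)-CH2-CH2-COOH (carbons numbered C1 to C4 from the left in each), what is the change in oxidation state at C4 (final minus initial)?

+2

Before: C4 has 1 bond to C, 1 bond to H, 2 bonds to O → oxidation state +1.
After: C4 has 1 bond to C, 3 bonds to O → oxidation state +3.
Δ = +3 − (+1) = +2, so this is an oxidation at C4.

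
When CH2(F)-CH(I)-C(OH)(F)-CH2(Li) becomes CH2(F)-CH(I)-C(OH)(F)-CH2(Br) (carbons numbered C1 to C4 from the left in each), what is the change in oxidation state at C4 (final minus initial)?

Before: C4 has 1 bond to C, 2 bonds to H, 1 bond to Li → oxidation state -3.
After: C4 has 1 bond to C, 2 bonds to H, 1 bond to Br → oxidation state -1.
Δ = -1 − (-3) = +2, so this is an oxidation at C4.

+2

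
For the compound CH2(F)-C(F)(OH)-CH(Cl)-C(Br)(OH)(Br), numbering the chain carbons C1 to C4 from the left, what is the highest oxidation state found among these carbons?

Each bond to a more electronegative atom (O, N, halogen) counts +1, each bond to a less electronegative atom (H, metal, B, Si) counts −1, and each C–C bond counts 0. Tallying each carbon:
C1: 1C, 2H, 1F → 0 − 2 + 1 = -1
C2: 2C, 1O, 1F → 0 + 1 + 1 = +2
C3: 2C, 1H, 1Cl → 0 − 1 + 1 = 0
C4: 1C, 1O, 2Br → 0 + 1 + 2 = +3
The highest value is +3.

+3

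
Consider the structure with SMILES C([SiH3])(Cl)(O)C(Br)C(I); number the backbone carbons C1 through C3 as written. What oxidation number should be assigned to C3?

Each bond to a more electronegative atom (O, N, halogen) counts +1, each bond to a less electronegative atom (H, metal, B, Si) counts −1, and each C–C bond counts 0.
C3 has one bond to C (0), one bond to H (-1), one bond to I (+1), one bond to H (-1).
Oxidation state = 0 − 1 + 1 − 1 = -1.

-1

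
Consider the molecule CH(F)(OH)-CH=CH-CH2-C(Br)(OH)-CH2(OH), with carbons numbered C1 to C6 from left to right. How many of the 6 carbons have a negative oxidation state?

Each bond to a more electronegative atom (O, N, halogen) counts +1, each bond to a less electronegative atom (H, metal, B, Si) counts −1, and each C–C bond counts 0. Tallying each carbon:
C1: 1C, 1H, 1O, 1F → 0 − 1 + 1 + 1 = +1
C2: 3C, 1H → 0 − 1 = -1
C3: 3C, 1H → 0 − 1 = -1
C4: 2C, 2H → 0 − 2 = -2
C5: 2C, 1O, 1Br → 0 + 1 + 1 = +2
C6: 1C, 2H, 1O → 0 − 2 + 1 = -1
4 carbons (C2, C3, C4, C6) meet the condition.

4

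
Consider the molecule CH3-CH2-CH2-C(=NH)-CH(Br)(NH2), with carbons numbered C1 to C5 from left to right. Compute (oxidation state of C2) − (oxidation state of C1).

C2: 2C, 2H → 0 − 2 = -2
C1: 1C, 3H → 0 − 3 = -3
Difference: -2 − (-3) = +1.

+1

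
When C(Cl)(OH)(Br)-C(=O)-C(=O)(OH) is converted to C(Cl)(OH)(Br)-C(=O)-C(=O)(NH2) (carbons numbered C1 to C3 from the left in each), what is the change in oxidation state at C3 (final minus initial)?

Before: C3 has 1 bond to C, 3 bonds to O → oxidation state +3.
After: C3 has 1 bond to C, 2 bonds to O, 1 bond to N → oxidation state +3.
Δ = +3 − (+3) = 0, so no net redox change at C3.

0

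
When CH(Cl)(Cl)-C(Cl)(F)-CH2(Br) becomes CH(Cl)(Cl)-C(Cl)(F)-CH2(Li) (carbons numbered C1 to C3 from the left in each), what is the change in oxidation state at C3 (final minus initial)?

Before: C3 has 1 bond to C, 2 bonds to H, 1 bond to Br → oxidation state -1.
After: C3 has 1 bond to C, 2 bonds to H, 1 bond to Li → oxidation state -3.
Δ = -3 − (-1) = -2, so this is a reduction at C3.

-2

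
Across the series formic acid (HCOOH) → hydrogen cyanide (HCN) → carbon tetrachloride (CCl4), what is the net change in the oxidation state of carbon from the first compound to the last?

+2

Carbon oxidation states along the series — formic acid: +2, hydrogen cyanide: +2, carbon tetrachloride: +4.
Net change = +4 − (+2) = +2.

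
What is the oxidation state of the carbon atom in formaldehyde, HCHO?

0

Bonds to more-electronegative neighbours contribute +1 each, bonds to H or metals contribute −1 each, and C–C bonds contribute 0.
The carbon has one bond to H (-1), one bond to H (-1), a double bond to O (2×+1 = +2).
Oxidation state = -1 − 1 + 2 = 0.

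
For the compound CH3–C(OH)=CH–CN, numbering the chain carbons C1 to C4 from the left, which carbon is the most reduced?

Tallying each carbon's bonds:
C1: 1C, 3H → 0 − 3 = -3
C2: 3C, 1O → 0 + 1 = +1
C3: 3C, 1H → 0 − 1 = -1
C4: 1C, 3N → 0 + 3 = +3
The most reduced carbon is C1 at -3.

C1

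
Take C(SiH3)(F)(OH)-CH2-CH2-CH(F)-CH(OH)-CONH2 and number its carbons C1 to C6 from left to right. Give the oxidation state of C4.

Count +1 for every bond to an atom more electronegative than carbon and −1 for every bond to one less electronegative; C–C bonds are 0.
C4 has one bond to C (0), one bond to C (0), one bond to F (+1), one bond to H (-1).
Oxidation state = 0 + 0 + 1 − 1 = 0.

0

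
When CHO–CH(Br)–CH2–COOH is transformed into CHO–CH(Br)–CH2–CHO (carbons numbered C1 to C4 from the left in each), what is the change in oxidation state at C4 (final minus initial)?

Before: C4 has 1 bond to C, 3 bonds to O → oxidation state +3.
After: C4 has 1 bond to C, 1 bond to H, 2 bonds to O → oxidation state +1.
Δ = +1 − (+3) = -2, so this is a reduction at C4.

-2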